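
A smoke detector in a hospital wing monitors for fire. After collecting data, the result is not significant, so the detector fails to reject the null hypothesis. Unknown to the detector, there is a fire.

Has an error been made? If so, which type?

Type II error

The conventional null hypothesis here is that there is no fire.
H₀ was not rejected, but H₀ is actually false.
Failing to reject a false null hypothesis is a Type II error (false negative).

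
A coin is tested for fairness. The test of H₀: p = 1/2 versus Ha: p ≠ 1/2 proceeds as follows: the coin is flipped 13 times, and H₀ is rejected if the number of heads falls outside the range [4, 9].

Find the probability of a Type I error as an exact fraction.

189/2048

α = P(S ≤ 3 or S ≥ 10 | p = 1/2), S ~ Binomial(13, 1/2).
The two tails are symmetric, so α = 2·(1 + 13 + 78 + 286)/2^13 = 756/8192 = 189/2048.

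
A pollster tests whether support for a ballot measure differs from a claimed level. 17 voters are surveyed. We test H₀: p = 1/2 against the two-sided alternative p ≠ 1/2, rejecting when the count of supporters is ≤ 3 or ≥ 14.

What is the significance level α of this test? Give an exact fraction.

417/32768

The significance level is the null-hypothesis probability of the rejection region {≤3} ∪ {≥14}.
Each tail has probability (1 + 17 + 136 + 680)/131072; doubling gives α = 1668/131072 = 417/32768.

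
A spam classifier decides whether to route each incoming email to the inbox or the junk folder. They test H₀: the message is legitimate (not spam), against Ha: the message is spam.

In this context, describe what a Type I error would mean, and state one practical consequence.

A Type I error is rejecting H₀ when H₀ is true.
Here that means sending the message to the spam folder when actually the message is legitimate (not spam).

A Type I error would mean concluding that the message is spam when in fact the message is legitimate (not spam). Consequence: a legitimate email — possibly an important one — is hidden in the spam folder.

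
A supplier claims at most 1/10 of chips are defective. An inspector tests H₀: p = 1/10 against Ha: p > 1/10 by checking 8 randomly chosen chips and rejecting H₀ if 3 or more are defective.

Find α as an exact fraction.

The significance level is the probability, assuming p = 1/10, of seeing 3 or more defectives in 8 draws.
Computing the lower-tail complement: 1 − 96190821/100000000 = 3809179/100000000.

3809179/100000000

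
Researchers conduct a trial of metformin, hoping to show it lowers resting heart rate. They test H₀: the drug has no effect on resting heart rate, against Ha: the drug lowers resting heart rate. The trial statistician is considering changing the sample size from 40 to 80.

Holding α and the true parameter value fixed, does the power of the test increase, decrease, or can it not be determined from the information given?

A larger sample reduces the standard error, pulling the sampling distribution under Ha further from the non-rejection region.
Since power = 1 − β and β decreases, power increases.

It increases.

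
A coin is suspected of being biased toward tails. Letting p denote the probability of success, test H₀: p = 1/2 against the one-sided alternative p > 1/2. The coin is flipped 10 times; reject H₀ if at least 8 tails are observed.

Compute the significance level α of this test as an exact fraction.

Under H₀, X ~ Binomial(10, 1/2), and α = P(X ≥ 8).
That's C(10,8) + C(10,9) + C(10,10) over 2^10, i.e. (45 + 10 + 1)/1024 = 56/1024 = 7/128.

7/128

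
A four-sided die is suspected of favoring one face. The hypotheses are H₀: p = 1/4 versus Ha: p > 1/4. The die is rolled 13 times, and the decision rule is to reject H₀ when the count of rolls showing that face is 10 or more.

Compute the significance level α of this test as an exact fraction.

The Type I error probability is α = P(S ≥ 10) computed under H₀, where S ~ Binomial(13, 1/4).
Adding the binomial terms for j = 10 through 13 with p = 1/4 yields 529/4194304.

529/4194304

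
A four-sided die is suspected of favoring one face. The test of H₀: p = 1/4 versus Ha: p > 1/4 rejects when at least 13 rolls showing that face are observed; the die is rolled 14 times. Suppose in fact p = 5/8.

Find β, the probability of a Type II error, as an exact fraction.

4340673464229/4398046511104

A Type II error is failing to reject when Ha holds: with p = 5/8, β = P(Y ≤ 12).
Summing C(14,j)·(5/8)^j·(3/8)^{14-j} for j = 0..12 gives 4340673464229/4398046511104.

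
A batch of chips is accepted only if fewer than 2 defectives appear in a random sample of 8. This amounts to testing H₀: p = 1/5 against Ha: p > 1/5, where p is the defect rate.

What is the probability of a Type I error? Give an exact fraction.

194017/390625

Under H₀, K ~ Binomial(8, 1/5); the Type I error rate is P(K ≥ 2).
Computing the lower-tail complement: 1 − 196608/390625 = 194017/390625.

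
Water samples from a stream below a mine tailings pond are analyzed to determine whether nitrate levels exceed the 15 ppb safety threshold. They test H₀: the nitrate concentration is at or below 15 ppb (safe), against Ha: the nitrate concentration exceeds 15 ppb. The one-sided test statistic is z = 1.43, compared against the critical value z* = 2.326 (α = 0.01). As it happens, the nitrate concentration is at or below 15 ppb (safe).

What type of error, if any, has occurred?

No error (correct decision).

Since z = 1.43 ≤ z* = 2.326, H₀ is not rejected.
H₀ is true (actually the nitrate concentration is at or below 15 ppb (safe)).
The decision matches the true state — no error.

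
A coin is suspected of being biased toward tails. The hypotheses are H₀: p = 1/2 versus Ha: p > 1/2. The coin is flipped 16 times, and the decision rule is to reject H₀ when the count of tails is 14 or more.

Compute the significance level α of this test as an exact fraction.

137/65536

α = P(reject H₀ | H₀ true) = P(X ≥ 14 | p = 1/2), with X ~ Binomial(16, 1/2).
P(X ≥ 14) = [C(16,14) + C(16,15) + C(16,16)] / 2^16 = (120 + 16 + 1) / 65536 = 137/65536.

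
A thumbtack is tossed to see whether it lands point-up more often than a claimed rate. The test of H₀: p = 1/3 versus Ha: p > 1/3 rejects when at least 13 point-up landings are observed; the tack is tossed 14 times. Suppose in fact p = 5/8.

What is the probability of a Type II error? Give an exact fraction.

β = P(fail to reject H₀ | Ha true) = P(K ≤ 12 | p = 5/8), K ~ Binomial(14, 5/8).
Adding the binomial probabilities P(K=0)+…+P(K=12) at p = 5/8 gives 4340673464229/4398046511104.

4340673464229/4398046511104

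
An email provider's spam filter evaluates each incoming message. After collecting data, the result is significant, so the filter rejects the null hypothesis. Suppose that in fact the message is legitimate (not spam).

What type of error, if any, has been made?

The conventional null hypothesis here is that the message is legitimate (not spam).
H₀ was rejected, but H₀ is actually true.
Rejecting a true null hypothesis is a Type I error (false positive).

Type I error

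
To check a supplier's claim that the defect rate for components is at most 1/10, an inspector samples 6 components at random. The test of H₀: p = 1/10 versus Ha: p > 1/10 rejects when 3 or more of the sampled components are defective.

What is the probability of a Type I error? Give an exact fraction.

The significance level is the probability, assuming p = 1/10, of seeing 3 or more defectives in 6 draws.
Computing the lower-tail complement: 1 − 19683/20000 = 317/20000.

317/20000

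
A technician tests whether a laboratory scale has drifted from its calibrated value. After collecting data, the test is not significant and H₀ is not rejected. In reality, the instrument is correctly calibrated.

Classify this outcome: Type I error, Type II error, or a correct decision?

The conventional null hypothesis here is that the instrument is correctly calibrated.
The test retained a true H₀ — the decision matches the true state.

No error (correct decision).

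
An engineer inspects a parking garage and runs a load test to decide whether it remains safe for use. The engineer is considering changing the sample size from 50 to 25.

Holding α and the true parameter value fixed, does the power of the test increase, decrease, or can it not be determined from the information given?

With less data the test statistic is noisier; under Ha, more outcomes land inside the acceptance region.
Since power = 1 − β and β increases, power decreases.

It decreases.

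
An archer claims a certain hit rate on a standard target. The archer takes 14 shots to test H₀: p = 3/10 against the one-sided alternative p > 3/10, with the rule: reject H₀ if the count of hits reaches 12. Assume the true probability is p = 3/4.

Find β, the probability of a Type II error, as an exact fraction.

β = P(fail to reject H₀ | Ha true) = P(K ≤ 11 | p = 3/4), K ~ Binomial(14, 3/4).
Summing C(14,j)·(3/4)^j·(1/4)^{14-j} for j = 0..11 gives 96485417/134217728.

96485417/134217728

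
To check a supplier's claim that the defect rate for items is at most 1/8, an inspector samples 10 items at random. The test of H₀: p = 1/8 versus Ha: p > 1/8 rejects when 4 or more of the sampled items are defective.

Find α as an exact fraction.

The significance level is the probability, assuming p = 1/8, of seeing 4 or more defectives in 10 draws.
α = 1 − P(X ≤ 3) = 1 − 261063131/268435456 = 7372325/268435456.

7372325/268435456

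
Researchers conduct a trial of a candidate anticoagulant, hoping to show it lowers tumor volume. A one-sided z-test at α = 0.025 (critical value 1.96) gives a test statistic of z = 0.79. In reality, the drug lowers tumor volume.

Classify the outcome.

Type II error

The conventional null hypothesis is that the drug has no effect on tumor volume.
Since z = 0.79 ≤ z* = 1.96, H₀ is not rejected.
H₀ is false (actually the drug lowers tumor volume).
Failing to reject a false H₀ is a Type II error.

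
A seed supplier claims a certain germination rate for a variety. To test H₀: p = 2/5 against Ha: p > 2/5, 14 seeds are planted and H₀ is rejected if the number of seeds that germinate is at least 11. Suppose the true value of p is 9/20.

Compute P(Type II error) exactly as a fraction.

809836111480091663/819200000000000000

Under the alternative p = 9/20, K ~ Binomial(14, 9/20); β is the probability the test does not reject, P(K < 11).
Adding the binomial probabilities P(K=0)+…+P(K=10) at p = 9/20 gives 809836111480091663/819200000000000000.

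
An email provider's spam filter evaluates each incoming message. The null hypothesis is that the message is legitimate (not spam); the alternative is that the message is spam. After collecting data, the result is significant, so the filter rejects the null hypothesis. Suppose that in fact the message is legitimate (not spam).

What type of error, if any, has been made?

Type I error

H₀ was rejected, but H₀ is actually true.
Rejecting a true null hypothesis is a Type I error (false positive).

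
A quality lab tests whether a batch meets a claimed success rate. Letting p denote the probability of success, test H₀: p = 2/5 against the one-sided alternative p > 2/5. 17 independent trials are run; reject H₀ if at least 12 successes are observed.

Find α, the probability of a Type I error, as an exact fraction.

The Type I error probability is α = P(Y ≥ 12) computed under H₀, where Y ~ Binomial(17, 2/5).
Adding the binomial terms for j = 12 through 17 with p = 2/5 yields 8082735104/762939453125.

8082735104/762939453125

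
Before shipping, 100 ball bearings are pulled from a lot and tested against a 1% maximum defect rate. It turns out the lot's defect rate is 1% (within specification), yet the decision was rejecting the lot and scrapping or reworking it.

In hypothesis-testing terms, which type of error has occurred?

Type I error

The null hypothesis here is that the lot's defect rate is 1% (within specification).
'Rejecting the lot and scrapping or reworking it' corresponds to rejecting H₀.
H₀ was rejected but H₀ is true — a Type I error (false positive).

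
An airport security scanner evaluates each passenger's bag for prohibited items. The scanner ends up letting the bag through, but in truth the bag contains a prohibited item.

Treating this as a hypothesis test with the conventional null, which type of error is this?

The null hypothesis here is that the bag contains no prohibited items.
'Letting the bag through' corresponds to failing to reject H₀.
H₀ was not rejected but H₀ is false — a Type II error (false negative).

Type II error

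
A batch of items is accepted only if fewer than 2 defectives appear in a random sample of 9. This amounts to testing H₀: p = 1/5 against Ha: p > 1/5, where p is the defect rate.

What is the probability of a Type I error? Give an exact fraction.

1101157/1953125

The significance level is the probability, assuming p = 1/5, of seeing 2 or more defectives in 9 draws.
α = 1 − P(S ≤ 1) = 1 − 851968/1953125 = 1101157/1953125.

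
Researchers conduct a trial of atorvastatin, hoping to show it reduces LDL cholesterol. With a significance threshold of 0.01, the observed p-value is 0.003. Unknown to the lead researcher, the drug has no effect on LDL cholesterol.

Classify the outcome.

The conventional null hypothesis is that the drug has no effect on LDL cholesterol.
Since p = 0.003 < α = 0.01, H₀ is rejected.
H₀ is true (actually the drug has no effect on LDL cholesterol).
Rejecting a true H₀ is a Type I error.

Type I error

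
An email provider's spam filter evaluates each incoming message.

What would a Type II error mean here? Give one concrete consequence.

With the conventional null hypothesis that the message is legitimate (not spam):
A Type II error is failing to reject H₀ when H₀ is false.
Here that means delivering the message to the inbox when actually the message is spam.

A Type II error would mean concluding that the message is legitimate (not spam) (or at least failing to establish that the message is spam) when in fact the message is spam. Consequence: spam reaches the user's inbox.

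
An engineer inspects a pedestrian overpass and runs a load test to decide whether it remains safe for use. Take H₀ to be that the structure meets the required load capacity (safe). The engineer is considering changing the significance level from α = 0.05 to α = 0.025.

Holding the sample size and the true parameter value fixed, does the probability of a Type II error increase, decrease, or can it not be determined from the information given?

It increases.

Tightening α shrinks the rejection region. When Ha holds, fewer sample outcomes clear the stricter threshold, so more fall in the acceptance region.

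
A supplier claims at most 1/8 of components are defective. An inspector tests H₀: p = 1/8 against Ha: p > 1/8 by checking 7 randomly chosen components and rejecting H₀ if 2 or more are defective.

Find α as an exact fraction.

225033/1048576

The significance level is the probability, assuming p = 1/8, of seeing 2 or more defectives in 7 draws.
α = 1 − P(K ≤ 1) = 1 − 823543/1048576 = 225033/1048576.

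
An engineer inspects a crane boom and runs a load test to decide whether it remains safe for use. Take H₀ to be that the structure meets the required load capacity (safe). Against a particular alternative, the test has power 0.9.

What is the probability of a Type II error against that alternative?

0.1

Power = 1 − β, so β = 1 − 0.9 = 0.1.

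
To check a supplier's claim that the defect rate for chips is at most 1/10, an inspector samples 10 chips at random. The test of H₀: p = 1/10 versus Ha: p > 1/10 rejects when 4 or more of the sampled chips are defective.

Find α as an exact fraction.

The significance level is the probability, assuming p = 1/10, of seeing 4 or more defectives in 10 draws.
Via the complement, α = 1 − Σ_{j=0}^{3} C(10,j)(1/10)^j(9/10)^{10-j} = 7996999/625000000.

7996999/625000000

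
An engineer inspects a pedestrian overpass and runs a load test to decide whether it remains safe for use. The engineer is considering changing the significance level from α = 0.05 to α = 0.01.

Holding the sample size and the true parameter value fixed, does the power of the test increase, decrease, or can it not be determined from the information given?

It decreases.

Tightening α shrinks the rejection region. When Ha holds, fewer sample outcomes clear the stricter threshold, so more fall in the acceptance region.
Since power = 1 − β and β increases, power decreases.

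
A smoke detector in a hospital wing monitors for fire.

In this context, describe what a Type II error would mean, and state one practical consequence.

A Type II error would mean concluding that there is no fire (or at least failing to establish that there is a fire) when in fact there is a fire. Consequence: a real fire goes undetected.

With the conventional null hypothesis that there is no fire:
A Type II error is failing to reject H₀ when H₀ is false.
Here that means remaining silent when actually there is a fire.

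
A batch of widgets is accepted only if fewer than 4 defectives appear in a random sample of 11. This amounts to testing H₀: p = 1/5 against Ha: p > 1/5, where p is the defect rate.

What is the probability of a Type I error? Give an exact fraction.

12589/78125

The significance level is the probability, assuming p = 1/5, of seeing 4 or more defectives in 11 draws.
Computing the lower-tail complement: 1 − 65536/78125 = 12589/78125.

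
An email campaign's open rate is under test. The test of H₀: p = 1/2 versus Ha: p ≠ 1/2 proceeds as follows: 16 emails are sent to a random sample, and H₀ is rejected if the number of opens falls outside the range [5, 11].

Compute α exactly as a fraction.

2517/32768

The significance level is the null-hypothesis probability of the rejection region {≤4} ∪ {≥12}.
By symmetry, α = 2·P(S ≤ 4) = 2·(1 + 16 + 120 + 560 + 1820)/65536 = 5034/65536 = 2517/32768.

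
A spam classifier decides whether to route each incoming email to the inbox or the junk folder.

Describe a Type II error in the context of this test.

With the conventional null hypothesis that the message is legitimate (not spam):
A Type II error is failing to reject H₀ when H₀ is false.
Here that means delivering the message to the inbox when actually the message is spam.

A Type II error would mean concluding that the message is legitimate (not spam) (or at least failing to establish that the message is spam) when in fact the message is spam.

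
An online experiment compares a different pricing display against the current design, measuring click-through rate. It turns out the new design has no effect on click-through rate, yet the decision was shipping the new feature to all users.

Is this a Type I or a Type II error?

The null hypothesis here is that the new design has no effect on click-through rate.
'Shipping the new feature to all users' corresponds to rejecting H₀.
H₀ was rejected but H₀ is true — a Type I error (false positive).

Type I error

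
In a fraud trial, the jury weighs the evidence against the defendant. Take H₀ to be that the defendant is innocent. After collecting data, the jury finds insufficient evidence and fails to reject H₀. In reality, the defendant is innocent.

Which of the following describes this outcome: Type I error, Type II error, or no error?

No error — this is a correct decision.

The test retained a true H₀ — the decision matches the true state.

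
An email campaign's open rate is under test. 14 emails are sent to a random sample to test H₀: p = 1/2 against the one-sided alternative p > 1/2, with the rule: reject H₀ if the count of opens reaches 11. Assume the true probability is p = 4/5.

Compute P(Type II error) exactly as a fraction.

Under the alternative p = 4/5, K ~ Binomial(14, 4/5); β is the probability the test does not reject, P(K < 11).
Summing C(14,j)·(4/5)^j·(1/5)^{14-j} for j = 0..10 gives 1842102761/6103515625.

1842102761/6103515625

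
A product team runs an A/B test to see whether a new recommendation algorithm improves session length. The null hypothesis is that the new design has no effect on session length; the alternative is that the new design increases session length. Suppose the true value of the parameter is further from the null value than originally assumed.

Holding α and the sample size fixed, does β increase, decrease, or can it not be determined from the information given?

A bigger departure from H₀ is easier for the test to detect, so it fails to reject less often.

It decreases.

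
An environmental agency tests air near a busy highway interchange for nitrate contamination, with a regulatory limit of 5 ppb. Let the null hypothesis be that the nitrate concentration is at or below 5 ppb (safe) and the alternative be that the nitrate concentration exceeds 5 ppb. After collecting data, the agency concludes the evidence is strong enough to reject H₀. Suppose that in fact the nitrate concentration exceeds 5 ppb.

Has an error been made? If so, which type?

No error — this is a correct decision.

The test rejected a false H₀ — the decision matches the true state.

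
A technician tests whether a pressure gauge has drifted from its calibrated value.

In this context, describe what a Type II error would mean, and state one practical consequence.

A Type II error would mean concluding that the instrument is correctly calibrated (or at least failing to establish that the instrument has drifted out of calibration) when in fact the instrument has drifted out of calibration. Consequence: an out-of-calibration instrument continues producing bad measurements.

With the conventional null hypothesis that the instrument is correctly calibrated:
A Type II error is failing to reject H₀ when H₀ is false.
Here that means leaving the instrument in service when actually the instrument has drifted out of calibration.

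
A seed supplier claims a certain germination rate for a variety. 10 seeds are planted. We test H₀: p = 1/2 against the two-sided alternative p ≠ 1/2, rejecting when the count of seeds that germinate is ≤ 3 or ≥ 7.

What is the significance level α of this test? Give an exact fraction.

Under H₀, Y ~ Binomial(10, 1/2); α is the probability of landing in either tail, P(Y ≤ 3) + P(Y ≥ 7).
The two tails are symmetric, so α = 2·(1 + 10 + 45 + 120)/2^10 = 352/1024 = 11/32.

11/32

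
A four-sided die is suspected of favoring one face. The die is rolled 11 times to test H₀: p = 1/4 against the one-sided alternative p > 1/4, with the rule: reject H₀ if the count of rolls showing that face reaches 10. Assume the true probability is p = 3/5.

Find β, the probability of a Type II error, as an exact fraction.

β = P(fail to reject H₀ | Ha true) = P(S ≤ 9 | p = 3/5), S ~ Binomial(11, 3/5).
Adding the binomial probabilities P(S=0)+…+P(S=9) at p = 3/5 gives 1894076/1953125.

1894076/1953125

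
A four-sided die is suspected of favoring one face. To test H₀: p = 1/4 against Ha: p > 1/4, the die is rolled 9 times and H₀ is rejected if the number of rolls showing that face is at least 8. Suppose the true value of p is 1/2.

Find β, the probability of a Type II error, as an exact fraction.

251/256

A Type II error is failing to reject when Ha holds: with p = 1/2, β = P(X ≤ 7).
Adding the binomial probabilities P(X=0)+…+P(X=7) at p = 1/2 gives 251/256.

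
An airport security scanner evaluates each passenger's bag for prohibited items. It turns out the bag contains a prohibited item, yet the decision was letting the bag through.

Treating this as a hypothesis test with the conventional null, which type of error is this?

Type II error

The null hypothesis here is that the bag contains no prohibited items.
'Letting the bag through' corresponds to failing to reject H₀.
H₀ was not rejected but H₀ is false — a Type II error (false negative).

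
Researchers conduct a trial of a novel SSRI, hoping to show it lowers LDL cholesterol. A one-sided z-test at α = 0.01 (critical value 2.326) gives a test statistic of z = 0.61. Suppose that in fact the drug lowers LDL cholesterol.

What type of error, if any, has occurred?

Type II error

The conventional null hypothesis is that the drug has no effect on LDL cholesterol.
Since z = 0.61 ≤ z* = 2.326, H₀ is not rejected.
H₀ is false (actually the drug lowers LDL cholesterol).
Failing to reject a false H₀ is a Type II error.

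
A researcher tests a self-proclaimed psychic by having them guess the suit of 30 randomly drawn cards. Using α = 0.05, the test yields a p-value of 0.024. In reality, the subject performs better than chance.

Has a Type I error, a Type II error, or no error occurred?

No error (correct decision).

The conventional null hypothesis is that the subject is guessing at random (p = 1/4).
Since p = 0.024 < α = 0.05, H₀ is rejected.
H₀ is false (actually the subject performs better than chance).
The decision matches the true state — no error.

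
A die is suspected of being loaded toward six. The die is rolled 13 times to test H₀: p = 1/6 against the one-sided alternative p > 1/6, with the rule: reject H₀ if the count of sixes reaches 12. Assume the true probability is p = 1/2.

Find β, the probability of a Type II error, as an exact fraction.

4089/4096

β = P(fail to reject H₀ | Ha true) = P(X ≤ 11 | p = 1/2), X ~ Binomial(13, 1/2).
Equivalently, β = 1 − P(X ≥ 12) = 4089/4096.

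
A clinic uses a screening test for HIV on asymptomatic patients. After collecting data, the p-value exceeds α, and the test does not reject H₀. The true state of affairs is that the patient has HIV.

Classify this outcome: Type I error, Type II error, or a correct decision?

The conventional null hypothesis here is that the patient does not have HIV.
H₀ was not rejected, but H₀ is actually false.
Failing to reject a false null hypothesis is a Type II error (false negative).

Type II error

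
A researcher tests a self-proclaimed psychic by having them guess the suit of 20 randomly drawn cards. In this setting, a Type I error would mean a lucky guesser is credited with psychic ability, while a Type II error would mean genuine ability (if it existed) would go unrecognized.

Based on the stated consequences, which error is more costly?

The Type I consequence (a lucky guesser is credited with psychic ability) is more severe than the Type II consequence (genuine ability (if it existed) would go unrecognized).

Type I error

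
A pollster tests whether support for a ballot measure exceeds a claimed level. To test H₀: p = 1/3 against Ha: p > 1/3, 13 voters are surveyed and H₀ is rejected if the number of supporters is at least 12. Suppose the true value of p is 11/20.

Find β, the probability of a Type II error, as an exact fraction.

A Type II error is failing to reject when Ha holds: with p = 11/20, β = P(X ≤ 11).
Adding the binomial probabilities P(X=0)+…+P(X=11) at p = 11/20 gives 636861571623279/640000000000000.

636861571623279/640000000000000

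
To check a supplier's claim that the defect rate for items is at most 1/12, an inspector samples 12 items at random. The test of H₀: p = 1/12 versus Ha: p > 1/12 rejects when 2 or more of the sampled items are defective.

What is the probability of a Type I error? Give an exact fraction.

Under H₀, S ~ Binomial(12, 1/12); the Type I error rate is P(S ≥ 2).
Computing the lower-tail complement: 1 − 6562168424053/8916100448256 = 2353932024203/8916100448256.

2353932024203/8916100448256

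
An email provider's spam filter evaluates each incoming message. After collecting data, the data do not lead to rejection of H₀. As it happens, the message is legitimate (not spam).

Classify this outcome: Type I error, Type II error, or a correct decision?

Neither — the decision is correct.

The conventional null hypothesis here is that the message is legitimate (not spam).
The test retained a true H₀ — the decision matches the true state.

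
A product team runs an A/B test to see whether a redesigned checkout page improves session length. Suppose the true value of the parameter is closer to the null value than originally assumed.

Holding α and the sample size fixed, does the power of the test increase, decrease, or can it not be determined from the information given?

When the true parameter is near the null value, the test has a harder time distinguishing Ha from H₀.
Since power = 1 − β and β increases, power decreases.

It decreases.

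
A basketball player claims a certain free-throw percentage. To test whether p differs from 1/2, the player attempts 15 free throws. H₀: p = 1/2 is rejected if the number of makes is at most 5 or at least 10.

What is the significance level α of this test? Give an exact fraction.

Under H₀, K ~ Binomial(15, 1/2); α is the probability of landing in either tail, P(K ≤ 5) + P(K ≥ 10).
Each tail has probability (1 + 15 + 105 + 455 + 1365 + 3003)/32768; doubling gives α = 9888/32768 = 309/1024.

309/1024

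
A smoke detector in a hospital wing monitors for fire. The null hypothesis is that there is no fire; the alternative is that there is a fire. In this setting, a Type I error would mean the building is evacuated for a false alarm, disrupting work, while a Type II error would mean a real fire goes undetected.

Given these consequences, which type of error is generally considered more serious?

The Type II consequence (a real fire goes undetected) is more severe than the Type I consequence (the building is evacuated for a false alarm, disrupting work).

Type II error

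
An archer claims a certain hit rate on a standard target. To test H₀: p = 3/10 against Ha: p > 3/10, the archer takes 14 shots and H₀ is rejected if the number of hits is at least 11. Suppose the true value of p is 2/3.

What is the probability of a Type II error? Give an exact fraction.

3533689/4782969

β = P(fail to reject H₀ | Ha true) = P(X ≤ 10 | p = 2/3), X ~ Binomial(14, 2/3).
Equivalently, β = 1 − P(X ≥ 11) = 3533689/4782969.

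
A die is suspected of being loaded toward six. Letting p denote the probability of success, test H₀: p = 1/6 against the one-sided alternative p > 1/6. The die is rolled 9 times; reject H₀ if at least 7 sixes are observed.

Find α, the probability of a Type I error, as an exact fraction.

α = P(reject H₀ | H₀ true) = P(S ≥ 7 | p = 1/6), with S ~ Binomial(9, 1/6).
Adding the binomial terms for j = 7 through 9 with p = 1/6 yields 473/5038848.

473/5038848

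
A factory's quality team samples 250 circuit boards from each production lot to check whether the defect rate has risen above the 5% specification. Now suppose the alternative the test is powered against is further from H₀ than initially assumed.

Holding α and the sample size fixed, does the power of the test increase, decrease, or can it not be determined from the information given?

It increases.

The further the true parameter sits from the null value, the more of the Ha sampling distribution falls in the rejection region.
Since power = 1 − β and β decreases, power increases.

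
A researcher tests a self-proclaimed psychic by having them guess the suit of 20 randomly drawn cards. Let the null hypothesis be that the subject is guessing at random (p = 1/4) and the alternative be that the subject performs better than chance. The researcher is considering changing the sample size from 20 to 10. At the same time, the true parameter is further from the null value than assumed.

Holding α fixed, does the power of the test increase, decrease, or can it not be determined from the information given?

The first change alone would make β increase; the second alone would make β decrease. Which effect dominates depends on the magnitudes, which are not given.
Since power = 1 − β, the effect on power is likewise indeterminate.

Cannot be determined from the information given.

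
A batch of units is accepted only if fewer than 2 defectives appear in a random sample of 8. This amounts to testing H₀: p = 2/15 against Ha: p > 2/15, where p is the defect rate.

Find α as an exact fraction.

743183632/2562890625

The significance level is the probability, assuming p = 2/15, of seeing 2 or more defectives in 8 draws.
Computing the lower-tail complement: 1 − 1819706993/2562890625 = 743183632/2562890625.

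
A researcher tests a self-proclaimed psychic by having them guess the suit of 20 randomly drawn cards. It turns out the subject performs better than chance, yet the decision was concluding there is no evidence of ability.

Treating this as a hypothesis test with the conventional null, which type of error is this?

The null hypothesis here is that the subject is guessing at random (p = 1/4).
'Concluding there is no evidence of ability' corresponds to failing to reject H₀.
H₀ was not rejected but H₀ is false — a Type II error (false negative).

Type II error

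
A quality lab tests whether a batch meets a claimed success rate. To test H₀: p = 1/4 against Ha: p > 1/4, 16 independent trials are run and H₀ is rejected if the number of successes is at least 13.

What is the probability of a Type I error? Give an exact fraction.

16249/4294967296

α = P(reject H₀ | H₀ true) = P(S ≥ 13 | p = 1/4), with S ~ Binomial(16, 1/4).
P(S ≥ 13) = Σ_{j=13}^{16} C(16,j)·(1/4)^j·(3/4)^{16-j} = 16249/4294967296.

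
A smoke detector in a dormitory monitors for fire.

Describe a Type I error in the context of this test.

With the conventional null hypothesis that there is no fire:
A Type I error is rejecting H₀ when H₀ is true.
Here that means sounding the alarm and evacuating the building when actually there is no fire.

A Type I error would mean concluding that there is a fire when in fact there is no fire.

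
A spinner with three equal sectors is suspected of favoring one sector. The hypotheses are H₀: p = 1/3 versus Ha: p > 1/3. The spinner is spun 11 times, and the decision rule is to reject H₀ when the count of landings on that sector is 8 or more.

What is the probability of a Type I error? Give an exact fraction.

521/59049

α = P(reject H₀ | H₀ true) = P(S ≥ 8 | p = 1/3), with S ~ Binomial(11, 1/3).
Summing C(11,j)(1/3)^j(2/3)^{11−j} for j = 8,…,11 gives 521/59049.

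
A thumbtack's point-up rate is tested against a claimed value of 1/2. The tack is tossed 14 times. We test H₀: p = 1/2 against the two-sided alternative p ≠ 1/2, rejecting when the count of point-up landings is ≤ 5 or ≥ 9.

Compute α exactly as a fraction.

The significance level is the null-hypothesis probability of the rejection region {≤5} ∪ {≥9}.
Each tail has probability (1 + 14 + 91 + 364 + 1001 + 2002)/16384; doubling gives α = 6946/16384 = 3473/8192.

3473/8192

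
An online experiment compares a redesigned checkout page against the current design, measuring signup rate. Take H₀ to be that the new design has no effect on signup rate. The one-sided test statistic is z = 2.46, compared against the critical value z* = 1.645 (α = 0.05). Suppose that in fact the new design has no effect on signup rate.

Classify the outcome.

Type I error

Since z = 2.46 > z* = 1.645, H₀ is rejected.
H₀ is true (actually the new design has no effect on signup rate).
Rejecting a true H₀ is a Type I error.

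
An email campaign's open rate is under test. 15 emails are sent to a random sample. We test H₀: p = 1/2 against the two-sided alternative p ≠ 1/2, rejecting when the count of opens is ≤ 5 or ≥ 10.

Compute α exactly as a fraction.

The significance level is the null-hypothesis probability of the rejection region {≤5} ∪ {≥10}.
Each tail has probability (1 + 15 + 105 + 455 + 1365 + 3003)/32768; doubling gives α = 9888/32768 = 309/1024.

309/1024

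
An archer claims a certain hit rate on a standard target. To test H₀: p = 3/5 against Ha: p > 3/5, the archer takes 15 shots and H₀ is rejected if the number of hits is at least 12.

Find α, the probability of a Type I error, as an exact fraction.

Under H₀, X ~ Binomial(15, 3/5), and α = P(X ≥ 12).
Summing C(15,j)(3/5)^j(2/5)^{15−j} for j = 12,…,15 gives 2761898877/30517578125.

2761898877/30517578125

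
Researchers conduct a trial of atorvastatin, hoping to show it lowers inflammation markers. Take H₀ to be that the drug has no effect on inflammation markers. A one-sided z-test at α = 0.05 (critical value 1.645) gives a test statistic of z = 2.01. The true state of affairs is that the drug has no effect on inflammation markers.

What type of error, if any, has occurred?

Type I error

Since z = 2.01 > z* = 1.645, H₀ is rejected.
H₀ is true (actually the drug has no effect on inflammation markers).
Rejecting a true H₀ is a Type I error.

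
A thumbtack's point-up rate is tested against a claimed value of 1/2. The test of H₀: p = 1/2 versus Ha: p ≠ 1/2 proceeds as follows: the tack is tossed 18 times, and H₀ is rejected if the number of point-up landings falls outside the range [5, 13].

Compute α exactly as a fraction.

The significance level is the null-hypothesis probability of the rejection region {≤4} ∪ {≥14}.
The two tails are symmetric, so α = 2·(1 + 18 + 153 + 816 + 3060)/2^18 = 8096/262144 = 253/8192.

253/8192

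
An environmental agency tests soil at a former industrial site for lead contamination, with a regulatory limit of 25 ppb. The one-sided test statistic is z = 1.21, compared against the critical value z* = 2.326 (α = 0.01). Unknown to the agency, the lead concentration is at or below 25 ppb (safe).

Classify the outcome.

The conventional null hypothesis is that the lead concentration is at or below 25 ppb (safe).
Since z = 1.21 ≤ z* = 2.326, H₀ is not rejected.
H₀ is true (actually the lead concentration is at or below 25 ppb (safe)).
The decision matches the true state — no error.

No error — this is a correct decision.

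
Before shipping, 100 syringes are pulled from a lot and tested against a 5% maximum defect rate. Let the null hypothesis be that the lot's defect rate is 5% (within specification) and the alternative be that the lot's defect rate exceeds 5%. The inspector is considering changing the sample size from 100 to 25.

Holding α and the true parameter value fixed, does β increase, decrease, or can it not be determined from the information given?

It increases.

A smaller sample increases the standard error, so the sampling distributions under H₀ and Ha overlap more.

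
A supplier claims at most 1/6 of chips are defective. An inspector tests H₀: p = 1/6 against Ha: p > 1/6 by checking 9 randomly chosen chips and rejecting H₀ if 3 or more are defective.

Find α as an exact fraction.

898223/5038848

The significance level is the probability, assuming p = 1/6, of seeing 3 or more defectives in 9 draws.
α = 1 − P(X ≤ 2) = 1 − 4140625/5038848 = 898223/5038848.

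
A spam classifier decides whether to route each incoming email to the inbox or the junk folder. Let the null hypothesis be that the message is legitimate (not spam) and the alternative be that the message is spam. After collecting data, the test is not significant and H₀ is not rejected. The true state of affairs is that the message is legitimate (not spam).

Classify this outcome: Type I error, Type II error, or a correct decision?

The test retained a true H₀ — the decision matches the true state.

No error — this is a correct decision.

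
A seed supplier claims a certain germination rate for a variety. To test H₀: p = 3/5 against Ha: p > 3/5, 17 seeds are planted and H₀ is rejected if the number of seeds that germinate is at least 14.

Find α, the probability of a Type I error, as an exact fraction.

7083577089/152587890625

The Type I error probability is α = P(S ≥ 14) computed under H₀, where S ~ Binomial(17, 3/5).
Summing C(17,j)(3/5)^j(2/5)^{17−j} for j = 14,…,17 gives 7083577089/152587890625.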